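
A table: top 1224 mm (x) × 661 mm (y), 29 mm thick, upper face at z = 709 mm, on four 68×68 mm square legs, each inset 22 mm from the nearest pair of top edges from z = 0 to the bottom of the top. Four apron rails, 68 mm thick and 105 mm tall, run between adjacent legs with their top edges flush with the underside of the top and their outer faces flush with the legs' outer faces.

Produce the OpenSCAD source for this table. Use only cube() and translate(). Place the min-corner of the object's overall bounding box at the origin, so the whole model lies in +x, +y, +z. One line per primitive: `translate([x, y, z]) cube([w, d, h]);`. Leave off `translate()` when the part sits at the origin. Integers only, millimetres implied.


translate([0, 0, 680]) cube([1224, 661, 29]);
translate([22, 22, 0]) cube([68, 68, 680]);
translate([1134, 22, 0]) cube([68, 68, 680]);
translate([22, 571, 0]) cube([68, 68, 680]);
translate([1134, 571, 0]) cube([68, 68, 680]);
translate([90, 22, 575]) cube([1044, 68, 105]);
translate([90, 571, 575]) cube([1044, 68, 105]);
translate([22, 90, 575]) cube([68, 481, 105]);
translate([1134, 90, 575]) cube([68, 481, 105]);


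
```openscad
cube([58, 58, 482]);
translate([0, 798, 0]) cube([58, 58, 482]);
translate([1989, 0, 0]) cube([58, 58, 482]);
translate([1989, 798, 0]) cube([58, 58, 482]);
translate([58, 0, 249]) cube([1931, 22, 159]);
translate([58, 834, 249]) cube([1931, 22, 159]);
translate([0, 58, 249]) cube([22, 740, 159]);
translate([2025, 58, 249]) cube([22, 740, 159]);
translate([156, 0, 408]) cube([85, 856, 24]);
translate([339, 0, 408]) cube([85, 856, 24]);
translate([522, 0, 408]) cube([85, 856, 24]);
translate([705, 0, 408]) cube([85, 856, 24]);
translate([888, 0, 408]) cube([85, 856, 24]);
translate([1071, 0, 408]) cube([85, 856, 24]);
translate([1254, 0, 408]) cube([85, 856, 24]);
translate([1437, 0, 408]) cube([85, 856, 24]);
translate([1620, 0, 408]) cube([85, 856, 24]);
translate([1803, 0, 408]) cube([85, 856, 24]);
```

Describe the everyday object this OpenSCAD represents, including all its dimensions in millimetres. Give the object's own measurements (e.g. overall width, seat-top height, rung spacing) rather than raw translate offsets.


A bed frame 2047 mm long (x) by 856 mm wide (y). Four 58×58 mm corner posts, 482 mm tall, at the corners of the footprint. Four rails of 22 mm thickness and 159 mm height run between adjacent posts with their undersides at z = 249 mm, their outer faces flush with the outside of the frame (the two x-running rails run between the posts' inner faces; the two y-running rails run between the posts' inner faces). 10 slats, each 85 mm wide (x) and 24 mm thick, lie across the top of the two x-running rails, running the full 856 mm width of the frame in y; along x they sit between the end posts with a 98 mm gap after the −x posts and between neighbouring slats, leaving 101 mm before the +x posts.


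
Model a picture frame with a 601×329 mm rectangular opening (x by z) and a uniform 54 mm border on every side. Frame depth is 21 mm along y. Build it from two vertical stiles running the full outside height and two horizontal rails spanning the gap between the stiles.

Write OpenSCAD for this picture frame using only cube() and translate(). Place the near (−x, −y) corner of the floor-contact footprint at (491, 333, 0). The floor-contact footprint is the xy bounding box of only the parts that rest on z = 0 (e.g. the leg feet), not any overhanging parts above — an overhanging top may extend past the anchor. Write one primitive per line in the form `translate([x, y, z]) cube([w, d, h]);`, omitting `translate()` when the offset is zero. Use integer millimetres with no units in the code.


translate([491, 333, 0]) cube([54, 21, 437]);
translate([1146, 333, 0]) cube([54, 21, 437]);
translate([545, 333, 0]) cube([601, 21, 54]);
translate([545, 333, 383]) cube([601, 21, 54]);


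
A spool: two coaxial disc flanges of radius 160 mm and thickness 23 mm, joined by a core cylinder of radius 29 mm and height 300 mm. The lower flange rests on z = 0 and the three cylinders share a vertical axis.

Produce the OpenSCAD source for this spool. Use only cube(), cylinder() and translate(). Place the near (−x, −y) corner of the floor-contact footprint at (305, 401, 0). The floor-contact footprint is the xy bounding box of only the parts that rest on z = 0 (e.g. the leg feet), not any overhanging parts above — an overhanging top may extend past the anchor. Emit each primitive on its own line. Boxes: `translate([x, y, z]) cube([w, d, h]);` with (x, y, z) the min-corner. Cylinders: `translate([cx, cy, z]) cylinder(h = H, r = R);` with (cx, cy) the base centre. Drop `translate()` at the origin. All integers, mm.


translate([465, 561, 0]) cylinder(h = 23, r = 160);
translate([465, 561, 23]) cylinder(h = 300, r = 29);
translate([465, 561, 323]) cylinder(h = 23, r = 160);


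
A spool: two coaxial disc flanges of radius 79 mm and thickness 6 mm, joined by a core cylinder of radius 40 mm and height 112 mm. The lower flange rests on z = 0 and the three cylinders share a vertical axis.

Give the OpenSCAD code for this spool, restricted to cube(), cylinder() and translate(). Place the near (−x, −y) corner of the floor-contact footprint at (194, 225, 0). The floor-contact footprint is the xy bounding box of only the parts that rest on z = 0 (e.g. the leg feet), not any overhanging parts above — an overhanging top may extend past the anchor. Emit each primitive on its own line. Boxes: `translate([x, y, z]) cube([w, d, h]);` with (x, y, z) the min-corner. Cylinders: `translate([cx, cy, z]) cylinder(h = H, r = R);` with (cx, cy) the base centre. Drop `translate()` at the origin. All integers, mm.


translate([273, 304, 0]) cylinder(h = 6, r = 79);
translate([273, 304, 6]) cylinder(h = 112, r = 40);
translate([273, 304, 118]) cylinder(h = 6, r = 79);


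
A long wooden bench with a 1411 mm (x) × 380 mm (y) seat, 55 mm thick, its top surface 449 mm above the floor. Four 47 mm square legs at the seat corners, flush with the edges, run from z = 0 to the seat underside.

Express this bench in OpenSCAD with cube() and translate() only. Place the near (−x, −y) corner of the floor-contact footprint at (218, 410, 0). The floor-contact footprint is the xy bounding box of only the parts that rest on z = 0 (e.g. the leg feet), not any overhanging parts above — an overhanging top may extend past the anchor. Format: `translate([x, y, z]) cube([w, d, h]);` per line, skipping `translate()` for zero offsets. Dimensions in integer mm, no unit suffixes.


translate([218, 410, 394]) cube([1411, 380, 55]);
translate([218, 410, 0]) cube([47, 47, 394]);
translate([218, 743, 0]) cube([47, 47, 394]);
translate([1582, 410, 0]) cube([47, 47, 394]);
translate([1582, 743, 0]) cube([47, 47, 394]);


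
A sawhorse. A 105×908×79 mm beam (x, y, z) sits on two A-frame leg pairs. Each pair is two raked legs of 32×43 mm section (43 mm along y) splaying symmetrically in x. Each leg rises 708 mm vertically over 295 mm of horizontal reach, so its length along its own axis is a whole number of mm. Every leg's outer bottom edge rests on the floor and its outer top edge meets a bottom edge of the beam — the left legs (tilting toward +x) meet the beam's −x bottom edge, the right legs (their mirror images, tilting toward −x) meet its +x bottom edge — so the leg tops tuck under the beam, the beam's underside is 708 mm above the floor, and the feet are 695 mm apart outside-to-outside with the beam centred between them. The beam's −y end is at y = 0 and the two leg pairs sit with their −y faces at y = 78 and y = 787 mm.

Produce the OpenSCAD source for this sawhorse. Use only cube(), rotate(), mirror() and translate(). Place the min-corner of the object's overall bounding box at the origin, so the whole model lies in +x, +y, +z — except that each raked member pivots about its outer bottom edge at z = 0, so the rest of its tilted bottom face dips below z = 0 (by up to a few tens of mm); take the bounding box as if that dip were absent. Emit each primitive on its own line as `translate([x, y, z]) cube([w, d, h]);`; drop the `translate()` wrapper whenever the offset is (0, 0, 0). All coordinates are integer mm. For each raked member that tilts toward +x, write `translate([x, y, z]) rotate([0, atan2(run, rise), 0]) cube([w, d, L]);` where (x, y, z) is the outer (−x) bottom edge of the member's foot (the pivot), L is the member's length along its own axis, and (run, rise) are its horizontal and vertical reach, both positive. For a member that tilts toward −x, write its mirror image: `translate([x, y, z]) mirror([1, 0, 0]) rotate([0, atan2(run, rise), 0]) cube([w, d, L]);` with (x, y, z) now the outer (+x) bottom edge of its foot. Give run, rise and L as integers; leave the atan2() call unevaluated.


translate([295, 0, 708]) cube([105, 908, 79]);
translate([0, 78, 0]) rotate([0, atan2(295, 708), 0]) cube([32, 43, 767]);
translate([695, 78, 0]) mirror([1, 0, 0]) rotate([0, atan2(295, 708), 0]) cube([32, 43, 767]);
translate([0, 787, 0]) rotate([0, atan2(295, 708), 0]) cube([32, 43, 767]);
translate([695, 787, 0]) mirror([1, 0, 0]) rotate([0, atan2(295, 708), 0]) cube([32, 43, 767]);


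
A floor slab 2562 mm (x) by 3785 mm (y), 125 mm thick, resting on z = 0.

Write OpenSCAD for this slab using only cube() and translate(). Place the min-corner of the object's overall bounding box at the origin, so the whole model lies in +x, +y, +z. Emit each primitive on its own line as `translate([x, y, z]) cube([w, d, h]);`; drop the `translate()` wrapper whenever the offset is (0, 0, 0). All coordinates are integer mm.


cube([2562, 3785, 125]);


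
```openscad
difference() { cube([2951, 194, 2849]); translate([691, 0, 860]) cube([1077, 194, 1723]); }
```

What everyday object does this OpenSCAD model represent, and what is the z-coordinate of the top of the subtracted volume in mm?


A wall with a window opening. The window head height is 2583 mm.

A wall with a rectangular opening subtracted — a window. Sill at z = 860, opening 1723 mm tall, so the head is at 860 + 1723 = 2583 mm.


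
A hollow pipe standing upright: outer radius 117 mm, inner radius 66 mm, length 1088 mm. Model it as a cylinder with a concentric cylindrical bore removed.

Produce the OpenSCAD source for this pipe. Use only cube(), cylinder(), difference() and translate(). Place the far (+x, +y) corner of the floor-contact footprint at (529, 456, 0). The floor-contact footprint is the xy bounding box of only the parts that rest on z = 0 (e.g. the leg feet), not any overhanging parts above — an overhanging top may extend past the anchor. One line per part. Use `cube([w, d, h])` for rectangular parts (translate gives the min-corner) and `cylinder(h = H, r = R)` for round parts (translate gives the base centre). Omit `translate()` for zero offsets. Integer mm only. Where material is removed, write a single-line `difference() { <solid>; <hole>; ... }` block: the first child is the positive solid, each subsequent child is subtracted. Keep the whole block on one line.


difference() { translate([412, 339, 0]) cylinder(h = 1088, r = 117); translate([412, 339, 0]) cylinder(h = 1088, r = 66); }


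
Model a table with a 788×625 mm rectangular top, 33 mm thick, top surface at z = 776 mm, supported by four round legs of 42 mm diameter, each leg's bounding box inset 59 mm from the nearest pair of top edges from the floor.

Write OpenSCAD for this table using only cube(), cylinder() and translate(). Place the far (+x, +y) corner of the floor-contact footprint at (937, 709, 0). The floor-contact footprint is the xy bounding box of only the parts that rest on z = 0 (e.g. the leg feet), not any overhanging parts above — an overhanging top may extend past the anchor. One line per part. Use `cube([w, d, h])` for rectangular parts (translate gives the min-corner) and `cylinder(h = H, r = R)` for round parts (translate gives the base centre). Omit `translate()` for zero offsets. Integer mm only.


translate([208, 143, 743]) cube([788, 625, 33]);
translate([288, 223, 0]) cylinder(h = 743, r = 21);
translate([916, 223, 0]) cylinder(h = 743, r = 21);
translate([288, 688, 0]) cylinder(h = 743, r = 21);
translate([916, 688, 0]) cylinder(h = 743, r = 21);


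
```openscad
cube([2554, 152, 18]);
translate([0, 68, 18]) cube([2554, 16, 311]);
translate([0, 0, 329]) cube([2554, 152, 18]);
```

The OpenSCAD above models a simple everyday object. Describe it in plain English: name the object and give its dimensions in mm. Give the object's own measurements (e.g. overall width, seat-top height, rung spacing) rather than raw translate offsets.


An I-beam lying along x, 2554 mm long. Overall section height 347 mm. Two flanges 152 mm wide (y) and 18 mm thick, one on the floor and one at the top; a web 16 mm thick runs between them, centred on the flange width.


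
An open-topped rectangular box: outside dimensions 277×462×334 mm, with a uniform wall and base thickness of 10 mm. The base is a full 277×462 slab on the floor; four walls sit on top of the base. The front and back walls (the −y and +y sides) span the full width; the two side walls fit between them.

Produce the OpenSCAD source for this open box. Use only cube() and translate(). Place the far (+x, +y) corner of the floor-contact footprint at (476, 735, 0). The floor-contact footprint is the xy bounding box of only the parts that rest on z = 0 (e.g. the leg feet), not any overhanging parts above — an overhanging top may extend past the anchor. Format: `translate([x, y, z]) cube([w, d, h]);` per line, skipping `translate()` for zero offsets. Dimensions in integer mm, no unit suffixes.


translate([199, 273, 0]) cube([277, 462, 10]);
translate([199, 273, 10]) cube([277, 10, 324]);
translate([199, 725, 10]) cube([277, 10, 324]);
translate([199, 283, 10]) cube([10, 442, 324]);
translate([466, 283, 10]) cube([10, 442, 324]);


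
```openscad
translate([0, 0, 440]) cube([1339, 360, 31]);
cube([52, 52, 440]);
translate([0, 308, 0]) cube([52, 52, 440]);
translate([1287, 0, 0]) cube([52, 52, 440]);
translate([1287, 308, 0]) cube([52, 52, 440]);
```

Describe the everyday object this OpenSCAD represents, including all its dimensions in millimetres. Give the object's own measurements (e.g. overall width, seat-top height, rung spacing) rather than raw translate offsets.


A long wooden bench with a 1339 mm (x) × 360 mm (y) seat, 31 mm thick, its top surface 471 mm above the floor. Four 52 mm square legs at the seat corners, flush with the edges, run from z = 0 to the seat underside.


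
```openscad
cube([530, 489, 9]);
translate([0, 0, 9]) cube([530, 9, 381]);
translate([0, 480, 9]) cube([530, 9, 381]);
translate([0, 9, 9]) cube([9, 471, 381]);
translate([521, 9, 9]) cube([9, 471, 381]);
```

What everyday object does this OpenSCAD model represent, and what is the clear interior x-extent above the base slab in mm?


An open box. The internal width is 512 mm.

A 530×489 base slab with four walls standing on it — an open box. The base is 530 mm wide and the walls are 9 mm thick, so the internal width is 530 − 2 × 9 = 512 mm.


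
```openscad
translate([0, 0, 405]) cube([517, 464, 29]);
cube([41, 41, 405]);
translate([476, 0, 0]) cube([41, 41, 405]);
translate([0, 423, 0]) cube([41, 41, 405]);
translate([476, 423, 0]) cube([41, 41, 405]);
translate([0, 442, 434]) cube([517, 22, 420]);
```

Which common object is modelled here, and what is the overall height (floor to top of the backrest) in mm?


A chair. The overall height is 854 mm.

A slab on four corner posts with a tall panel at the back — a chair. The seat slab sits at z = 405 with thickness 29, and the 420 mm backrest starts at the seat top, so the overall height is 405 + 29 + 420 = 854 mm.


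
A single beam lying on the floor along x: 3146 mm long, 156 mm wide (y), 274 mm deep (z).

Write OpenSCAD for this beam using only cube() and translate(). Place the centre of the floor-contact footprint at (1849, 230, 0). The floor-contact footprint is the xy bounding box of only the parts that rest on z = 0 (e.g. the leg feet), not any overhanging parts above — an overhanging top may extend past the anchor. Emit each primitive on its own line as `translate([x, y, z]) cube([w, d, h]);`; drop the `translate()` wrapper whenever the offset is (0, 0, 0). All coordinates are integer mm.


translate([276, 152, 0]) cube([3146, 156, 274]);


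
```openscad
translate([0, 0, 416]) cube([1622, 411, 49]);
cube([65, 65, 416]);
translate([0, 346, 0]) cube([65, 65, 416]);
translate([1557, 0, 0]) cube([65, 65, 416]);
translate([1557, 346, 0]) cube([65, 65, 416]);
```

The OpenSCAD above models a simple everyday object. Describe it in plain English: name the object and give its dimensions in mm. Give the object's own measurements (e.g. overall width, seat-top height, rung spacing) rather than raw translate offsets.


A bench: a 1622×411 mm seat slab, 49 mm thick, top at z = 465 mm, on four 65×65 mm square legs flush with the seat corners and standing on z = 0.


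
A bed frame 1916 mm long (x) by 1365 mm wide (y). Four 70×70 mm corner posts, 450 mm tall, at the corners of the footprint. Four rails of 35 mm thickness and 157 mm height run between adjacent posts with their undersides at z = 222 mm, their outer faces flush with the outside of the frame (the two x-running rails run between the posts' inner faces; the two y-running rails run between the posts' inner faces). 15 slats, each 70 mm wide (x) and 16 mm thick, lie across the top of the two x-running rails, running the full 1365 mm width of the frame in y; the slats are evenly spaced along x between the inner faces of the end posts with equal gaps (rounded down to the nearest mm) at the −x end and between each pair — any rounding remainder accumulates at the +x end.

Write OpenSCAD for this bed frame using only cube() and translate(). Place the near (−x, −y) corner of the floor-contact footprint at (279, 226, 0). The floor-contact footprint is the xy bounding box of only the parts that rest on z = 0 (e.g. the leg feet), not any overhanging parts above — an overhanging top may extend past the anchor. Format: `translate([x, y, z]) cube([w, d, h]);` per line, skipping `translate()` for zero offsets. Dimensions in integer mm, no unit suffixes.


translate([279, 226, 0]) cube([70, 70, 450]);
translate([279, 1521, 0]) cube([70, 70, 450]);
translate([2125, 226, 0]) cube([70, 70, 450]);
translate([2125, 1521, 0]) cube([70, 70, 450]);
translate([349, 226, 222]) cube([1776, 35, 157]);
translate([349, 1556, 222]) cube([1776, 35, 157]);
translate([279, 296, 222]) cube([35, 1225, 157]);
translate([2160, 296, 222]) cube([35, 1225, 157]);
translate([394, 226, 379]) cube([70, 1365, 16]);
translate([509, 226, 379]) cube([70, 1365, 16]);
translate([624, 226, 379]) cube([70, 1365, 16]);
translate([739, 226, 379]) cube([70, 1365, 16]);
translate([854, 226, 379]) cube([70, 1365, 16]);
translate([969, 226, 379]) cube([70, 1365, 16]);
translate([1084, 226, 379]) cube([70, 1365, 16]);
translate([1199, 226, 379]) cube([70, 1365, 16]);
translate([1314, 226, 379]) cube([70, 1365, 16]);
translate([1429, 226, 379]) cube([70, 1365, 16]);
translate([1544, 226, 379]) cube([70, 1365, 16]);
translate([1659, 226, 379]) cube([70, 1365, 16]);
translate([1774, 226, 379]) cube([70, 1365, 16]);
translate([1889, 226, 379]) cube([70, 1365, 16]);
translate([2004, 226, 379]) cube([70, 1365, 16]);


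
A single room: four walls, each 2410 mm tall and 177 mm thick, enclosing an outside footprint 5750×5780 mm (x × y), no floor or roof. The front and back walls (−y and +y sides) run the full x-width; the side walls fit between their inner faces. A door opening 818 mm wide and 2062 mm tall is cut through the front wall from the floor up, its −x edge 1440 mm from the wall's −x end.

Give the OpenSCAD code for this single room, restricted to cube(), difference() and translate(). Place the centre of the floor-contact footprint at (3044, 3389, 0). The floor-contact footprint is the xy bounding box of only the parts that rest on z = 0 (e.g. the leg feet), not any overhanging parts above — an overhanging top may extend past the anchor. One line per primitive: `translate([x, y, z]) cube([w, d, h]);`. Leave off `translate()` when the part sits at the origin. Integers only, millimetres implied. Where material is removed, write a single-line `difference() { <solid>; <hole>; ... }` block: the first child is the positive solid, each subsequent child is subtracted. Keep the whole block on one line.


difference() { translate([169, 499, 0]) cube([5750, 177, 2410]); translate([1609, 499, 0]) cube([818, 177, 2062]); }
translate([169, 6102, 0]) cube([5750, 177, 2410]);
translate([169, 676, 0]) cube([177, 5426, 2410]);
translate([5742, 676, 0]) cube([177, 5426, 2410]);


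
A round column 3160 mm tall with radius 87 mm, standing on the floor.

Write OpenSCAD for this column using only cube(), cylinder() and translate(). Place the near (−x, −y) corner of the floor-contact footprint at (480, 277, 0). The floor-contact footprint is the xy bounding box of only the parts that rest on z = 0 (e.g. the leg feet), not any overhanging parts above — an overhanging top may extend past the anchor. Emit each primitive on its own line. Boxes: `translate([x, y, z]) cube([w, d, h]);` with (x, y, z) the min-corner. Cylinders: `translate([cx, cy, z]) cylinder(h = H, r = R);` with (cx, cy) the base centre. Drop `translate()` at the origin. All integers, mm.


translate([567, 364, 0]) cylinder(h = 3160, r = 87);


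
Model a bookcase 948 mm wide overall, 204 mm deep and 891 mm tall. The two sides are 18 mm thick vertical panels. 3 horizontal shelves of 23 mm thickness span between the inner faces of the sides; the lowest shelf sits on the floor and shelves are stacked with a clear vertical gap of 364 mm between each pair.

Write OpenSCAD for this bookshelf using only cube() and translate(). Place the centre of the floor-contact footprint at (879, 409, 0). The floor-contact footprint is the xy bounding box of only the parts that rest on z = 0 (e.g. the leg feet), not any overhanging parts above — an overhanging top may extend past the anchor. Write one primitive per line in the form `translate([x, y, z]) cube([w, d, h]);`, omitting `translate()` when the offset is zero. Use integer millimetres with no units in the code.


translate([405, 307, 0]) cube([18, 204, 891]);
translate([1335, 307, 0]) cube([18, 204, 891]);
translate([423, 307, 0]) cube([912, 204, 23]);
translate([423, 307, 387]) cube([912, 204, 23]);
translate([423, 307, 774]) cube([912, 204, 23]);


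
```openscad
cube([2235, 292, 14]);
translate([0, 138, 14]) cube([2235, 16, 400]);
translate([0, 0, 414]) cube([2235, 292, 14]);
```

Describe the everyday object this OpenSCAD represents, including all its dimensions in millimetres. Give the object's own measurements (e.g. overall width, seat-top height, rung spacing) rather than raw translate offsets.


An I-beam lying along x, 2235 mm long. Overall section height 428 mm. Two flanges 292 mm wide (y) and 14 mm thick, one on the floor and one at the top; a web 16 mm thick runs between them, centred on the flange width.


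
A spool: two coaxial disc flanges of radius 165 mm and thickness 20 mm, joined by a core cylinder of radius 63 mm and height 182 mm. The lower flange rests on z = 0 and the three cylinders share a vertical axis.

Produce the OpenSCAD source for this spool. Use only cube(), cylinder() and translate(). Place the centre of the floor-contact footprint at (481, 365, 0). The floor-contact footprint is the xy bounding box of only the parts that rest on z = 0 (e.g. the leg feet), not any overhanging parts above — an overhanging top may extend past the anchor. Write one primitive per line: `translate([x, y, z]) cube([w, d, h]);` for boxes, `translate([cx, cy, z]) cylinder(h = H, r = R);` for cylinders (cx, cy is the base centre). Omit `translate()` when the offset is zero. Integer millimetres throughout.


translate([481, 365, 0]) cylinder(h = 20, r = 165);
translate([481, 365, 20]) cylinder(h = 182, r = 63);
translate([481, 365, 202]) cylinder(h = 20, r = 165);


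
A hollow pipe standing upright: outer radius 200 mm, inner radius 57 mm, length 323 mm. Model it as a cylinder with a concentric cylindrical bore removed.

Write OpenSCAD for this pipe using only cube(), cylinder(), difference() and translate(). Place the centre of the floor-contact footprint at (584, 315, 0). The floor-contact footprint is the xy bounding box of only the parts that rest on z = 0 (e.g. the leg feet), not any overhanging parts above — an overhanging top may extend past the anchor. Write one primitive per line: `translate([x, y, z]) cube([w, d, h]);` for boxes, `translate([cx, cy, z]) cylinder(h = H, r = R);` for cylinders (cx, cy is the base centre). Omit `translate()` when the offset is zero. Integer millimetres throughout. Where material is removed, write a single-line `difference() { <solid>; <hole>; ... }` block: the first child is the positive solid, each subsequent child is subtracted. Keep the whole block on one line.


difference() { translate([584, 315, 0]) cylinder(h = 323, r = 200); translate([584, 315, 0]) cylinder(h = 323, r = 57); }


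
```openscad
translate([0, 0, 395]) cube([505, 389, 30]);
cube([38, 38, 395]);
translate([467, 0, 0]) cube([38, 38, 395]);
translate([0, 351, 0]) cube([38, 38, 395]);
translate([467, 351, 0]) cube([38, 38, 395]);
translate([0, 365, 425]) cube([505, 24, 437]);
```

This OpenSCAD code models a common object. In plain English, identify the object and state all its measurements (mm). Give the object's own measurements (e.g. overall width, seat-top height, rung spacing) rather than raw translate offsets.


A chair. The seat is a 505×389×30 mm slab with its top at z = 425 mm, on four 38×38 mm corner legs (flush with the seat edges, standing on z = 0). A flat backrest 24 mm thick, 437 mm tall, spans the full seat width and rises from the seat top along its +y edge, rear face flush with the rear of the seat.


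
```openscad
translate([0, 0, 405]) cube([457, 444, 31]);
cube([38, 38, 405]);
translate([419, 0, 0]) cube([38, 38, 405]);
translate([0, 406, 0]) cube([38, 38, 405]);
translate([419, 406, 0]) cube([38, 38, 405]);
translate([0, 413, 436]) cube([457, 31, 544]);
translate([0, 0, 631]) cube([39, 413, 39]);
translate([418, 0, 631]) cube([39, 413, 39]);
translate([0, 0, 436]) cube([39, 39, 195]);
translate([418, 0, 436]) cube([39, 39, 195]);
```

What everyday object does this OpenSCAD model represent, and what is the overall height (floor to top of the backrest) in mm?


A chair. The overall height is 980 mm.

A slab on four corner posts with a tall panel at the back — a chair. The seat slab sits at z = 405 with thickness 31, and the 544 mm backrest starts at the seat top, so the overall height is 405 + 31 + 544 = 980 mm.


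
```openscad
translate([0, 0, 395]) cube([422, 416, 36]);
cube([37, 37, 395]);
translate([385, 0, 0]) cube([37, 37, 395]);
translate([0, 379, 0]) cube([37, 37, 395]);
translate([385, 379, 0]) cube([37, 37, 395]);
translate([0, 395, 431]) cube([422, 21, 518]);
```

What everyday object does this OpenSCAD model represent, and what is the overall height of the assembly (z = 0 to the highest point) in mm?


A chair. The overall height is 949 mm.

A slab on four corner posts with a tall panel at the back — a chair. The seat slab sits at z = 395 with thickness 36, and the 518 mm backrest starts at the seat top, so the overall height is 395 + 36 + 518 = 949 mm.


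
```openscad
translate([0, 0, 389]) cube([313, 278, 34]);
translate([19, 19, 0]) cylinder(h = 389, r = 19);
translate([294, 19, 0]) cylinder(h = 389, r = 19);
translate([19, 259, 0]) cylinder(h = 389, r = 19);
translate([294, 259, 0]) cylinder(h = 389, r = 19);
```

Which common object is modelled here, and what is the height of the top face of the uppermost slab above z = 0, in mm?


A stool. The seat height is 423 mm.

A 313×278×34 slab at z = 389 on four corner cylinders — a stool. The seat top is 389 + 34 = 423 mm.


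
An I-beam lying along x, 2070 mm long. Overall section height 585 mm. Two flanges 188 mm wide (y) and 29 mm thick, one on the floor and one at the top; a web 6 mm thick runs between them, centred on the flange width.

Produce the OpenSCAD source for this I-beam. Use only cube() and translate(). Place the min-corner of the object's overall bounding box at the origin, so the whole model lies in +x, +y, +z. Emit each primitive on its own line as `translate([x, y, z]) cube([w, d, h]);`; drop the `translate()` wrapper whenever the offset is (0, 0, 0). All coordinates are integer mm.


cube([2070, 188, 29]);
translate([0, 91, 29]) cube([2070, 6, 527]);
translate([0, 0, 556]) cube([2070, 188, 29]);


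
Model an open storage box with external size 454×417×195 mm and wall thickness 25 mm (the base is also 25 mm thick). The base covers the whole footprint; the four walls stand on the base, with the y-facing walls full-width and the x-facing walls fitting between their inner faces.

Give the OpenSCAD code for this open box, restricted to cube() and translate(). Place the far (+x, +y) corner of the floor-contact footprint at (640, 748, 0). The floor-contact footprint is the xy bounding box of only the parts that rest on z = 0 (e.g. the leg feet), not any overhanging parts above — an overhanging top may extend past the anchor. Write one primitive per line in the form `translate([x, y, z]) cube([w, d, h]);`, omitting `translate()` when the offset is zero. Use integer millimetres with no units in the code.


translate([186, 331, 0]) cube([454, 417, 25]);
translate([186, 331, 25]) cube([454, 25, 170]);
translate([186, 723, 25]) cube([454, 25, 170]);
translate([186, 356, 25]) cube([25, 367, 170]);
translate([615, 356, 25]) cube([25, 367, 170]);


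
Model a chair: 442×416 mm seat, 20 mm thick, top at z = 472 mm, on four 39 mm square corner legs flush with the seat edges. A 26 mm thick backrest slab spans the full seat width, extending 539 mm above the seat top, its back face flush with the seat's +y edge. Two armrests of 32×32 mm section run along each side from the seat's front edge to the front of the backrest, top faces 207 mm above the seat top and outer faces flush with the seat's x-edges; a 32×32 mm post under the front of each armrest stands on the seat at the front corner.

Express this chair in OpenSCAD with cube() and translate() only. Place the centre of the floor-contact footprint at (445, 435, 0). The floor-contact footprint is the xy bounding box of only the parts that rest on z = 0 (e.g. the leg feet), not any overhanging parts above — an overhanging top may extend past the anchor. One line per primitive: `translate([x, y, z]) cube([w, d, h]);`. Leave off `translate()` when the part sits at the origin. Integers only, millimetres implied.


// leg_h = 472 - 20 = 452
// arm post h = 207 - 32 = 175
translate([224, 227, 452]) cube([442, 416, 20]);
translate([224, 227, 0]) cube([39, 39, 452]);
translate([627, 227, 0]) cube([39, 39, 452]);
translate([224, 604, 0]) cube([39, 39, 452]);
translate([627, 604, 0]) cube([39, 39, 452]);
translate([224, 617, 472]) cube([442, 26, 539]);
translate([224, 227, 647]) cube([32, 390, 32]);
translate([634, 227, 647]) cube([32, 390, 32]);
translate([224, 227, 472]) cube([32, 32, 175]);
translate([634, 227, 472]) cube([32, 32, 175]);


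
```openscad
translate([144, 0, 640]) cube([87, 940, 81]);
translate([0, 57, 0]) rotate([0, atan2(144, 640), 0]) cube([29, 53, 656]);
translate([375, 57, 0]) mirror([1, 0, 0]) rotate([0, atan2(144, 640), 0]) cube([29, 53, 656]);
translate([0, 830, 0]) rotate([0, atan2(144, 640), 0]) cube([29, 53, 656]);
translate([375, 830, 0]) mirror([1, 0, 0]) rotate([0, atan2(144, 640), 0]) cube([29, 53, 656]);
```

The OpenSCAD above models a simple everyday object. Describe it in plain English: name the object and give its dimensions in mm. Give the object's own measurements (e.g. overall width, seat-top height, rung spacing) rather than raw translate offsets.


A sawhorse. A 87×940×81 mm beam (x, y, z) sits on two A-frame leg pairs. Each pair is two raked legs of 29×53 mm section (53 mm along y) splaying symmetrically in x. Each leg rises 640 mm vertically over 144 mm of horizontal reach and is 656 mm long along its own axis. Every leg's outer bottom edge rests on the floor and its outer top edge meets a bottom edge of the beam — the left legs (tilting toward +x) meet the beam's −x bottom edge, the right legs (their mirror images, tilting toward −x) meet its +x bottom edge — so the leg tops tuck under the beam, the beam's underside is 640 mm above the floor, and the feet are 375 mm apart outside-to-outside with the beam centred between them. The two leg pairs are set in 57 mm from either end of the beam.


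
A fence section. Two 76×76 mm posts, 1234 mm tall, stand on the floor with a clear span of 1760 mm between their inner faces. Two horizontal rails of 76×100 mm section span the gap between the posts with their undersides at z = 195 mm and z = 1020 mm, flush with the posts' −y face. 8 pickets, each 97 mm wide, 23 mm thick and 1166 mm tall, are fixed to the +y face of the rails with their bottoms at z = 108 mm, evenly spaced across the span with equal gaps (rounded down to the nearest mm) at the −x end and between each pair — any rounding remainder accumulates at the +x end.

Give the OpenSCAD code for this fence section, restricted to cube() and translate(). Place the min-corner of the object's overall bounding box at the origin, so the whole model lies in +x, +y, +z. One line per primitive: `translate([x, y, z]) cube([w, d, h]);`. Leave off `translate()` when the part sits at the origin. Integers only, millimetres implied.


cube([76, 76, 1234]);
translate([1836, 0, 0]) cube([76, 76, 1234]);
translate([76, 0, 195]) cube([1760, 76, 100]);
translate([76, 0, 1020]) cube([1760, 76, 100]);
translate([185, 76, 108]) cube([97, 23, 1166]);
translate([391, 76, 108]) cube([97, 23, 1166]);
translate([597, 76, 108]) cube([97, 23, 1166]);
translate([803, 76, 108]) cube([97, 23, 1166]);
translate([1009, 76, 108]) cube([97, 23, 1166]);
translate([1215, 76, 108]) cube([97, 23, 1166]);
translate([1421, 76, 108]) cube([97, 23, 1166]);
translate([1627, 76, 108]) cube([97, 23, 1166]);


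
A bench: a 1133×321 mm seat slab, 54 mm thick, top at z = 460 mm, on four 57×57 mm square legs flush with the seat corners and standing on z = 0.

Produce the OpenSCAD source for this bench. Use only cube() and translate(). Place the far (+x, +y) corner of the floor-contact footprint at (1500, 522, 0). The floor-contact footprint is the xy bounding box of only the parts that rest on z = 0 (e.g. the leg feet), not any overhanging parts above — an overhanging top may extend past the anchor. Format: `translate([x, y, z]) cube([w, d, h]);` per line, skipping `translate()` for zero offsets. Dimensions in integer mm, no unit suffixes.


translate([367, 201, 406]) cube([1133, 321, 54]);
translate([367, 201, 0]) cube([57, 57, 406]);
translate([367, 465, 0]) cube([57, 57, 406]);
translate([1443, 201, 0]) cube([57, 57, 406]);
translate([1443, 465, 0]) cube([57, 57, 406]);


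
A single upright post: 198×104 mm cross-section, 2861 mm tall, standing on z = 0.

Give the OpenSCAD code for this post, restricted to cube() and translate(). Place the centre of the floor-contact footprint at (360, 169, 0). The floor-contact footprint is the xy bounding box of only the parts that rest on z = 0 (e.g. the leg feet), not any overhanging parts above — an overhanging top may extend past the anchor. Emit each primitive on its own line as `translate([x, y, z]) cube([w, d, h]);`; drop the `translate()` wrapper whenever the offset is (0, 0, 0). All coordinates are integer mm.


translate([261, 117, 0]) cube([198, 104, 2861]);


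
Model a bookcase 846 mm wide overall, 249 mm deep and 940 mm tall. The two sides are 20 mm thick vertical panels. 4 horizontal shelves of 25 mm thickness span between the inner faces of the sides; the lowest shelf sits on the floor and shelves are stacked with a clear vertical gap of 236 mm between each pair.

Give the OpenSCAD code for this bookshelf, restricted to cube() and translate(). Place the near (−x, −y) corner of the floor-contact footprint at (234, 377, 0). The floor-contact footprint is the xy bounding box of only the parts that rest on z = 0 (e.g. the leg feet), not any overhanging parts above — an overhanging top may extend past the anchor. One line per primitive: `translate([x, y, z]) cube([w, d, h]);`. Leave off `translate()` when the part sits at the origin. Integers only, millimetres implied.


translate([234, 377, 0]) cube([20, 249, 940]);
translate([1060, 377, 0]) cube([20, 249, 940]);
translate([254, 377, 0]) cube([806, 249, 25]);
translate([254, 377, 261]) cube([806, 249, 25]);
translate([254, 377, 522]) cube([806, 249, 25]);
translate([254, 377, 783]) cube([806, 249, 25]);


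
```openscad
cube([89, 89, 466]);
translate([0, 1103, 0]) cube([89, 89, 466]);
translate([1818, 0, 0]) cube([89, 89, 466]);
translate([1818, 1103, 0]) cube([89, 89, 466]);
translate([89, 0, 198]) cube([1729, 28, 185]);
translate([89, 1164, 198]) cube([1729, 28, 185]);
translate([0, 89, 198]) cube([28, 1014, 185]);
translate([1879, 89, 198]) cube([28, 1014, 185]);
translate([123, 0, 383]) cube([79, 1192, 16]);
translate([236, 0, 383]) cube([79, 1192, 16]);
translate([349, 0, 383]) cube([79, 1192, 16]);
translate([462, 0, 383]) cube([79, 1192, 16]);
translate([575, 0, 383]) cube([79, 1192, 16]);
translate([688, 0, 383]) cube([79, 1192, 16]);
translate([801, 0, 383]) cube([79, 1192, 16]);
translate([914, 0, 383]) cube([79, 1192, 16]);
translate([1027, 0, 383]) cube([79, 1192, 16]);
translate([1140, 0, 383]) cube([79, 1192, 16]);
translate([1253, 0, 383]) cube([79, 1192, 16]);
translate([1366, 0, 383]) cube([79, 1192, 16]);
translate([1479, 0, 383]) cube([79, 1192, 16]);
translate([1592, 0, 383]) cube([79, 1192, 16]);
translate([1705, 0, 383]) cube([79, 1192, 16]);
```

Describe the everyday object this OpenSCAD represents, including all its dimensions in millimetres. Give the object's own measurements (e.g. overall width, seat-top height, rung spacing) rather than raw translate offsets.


A bed frame 1907 mm long (x) by 1192 mm wide (y). Four 89×89 mm corner posts, 466 mm tall, at the corners of the footprint. Four rails of 28 mm thickness and 185 mm height run between adjacent posts with their undersides at z = 198 mm, their outer faces flush with the outside of the frame (the two x-running rails run between the posts' inner faces; the two y-running rails run between the posts' inner faces). 15 slats, each 79 mm wide (x) and 16 mm thick, lie across the top of the two x-running rails, running the full 1192 mm width of the frame in y; along x they sit between the end posts with a 34 mm gap after the −x posts and between neighbouring slats and before the +x posts.


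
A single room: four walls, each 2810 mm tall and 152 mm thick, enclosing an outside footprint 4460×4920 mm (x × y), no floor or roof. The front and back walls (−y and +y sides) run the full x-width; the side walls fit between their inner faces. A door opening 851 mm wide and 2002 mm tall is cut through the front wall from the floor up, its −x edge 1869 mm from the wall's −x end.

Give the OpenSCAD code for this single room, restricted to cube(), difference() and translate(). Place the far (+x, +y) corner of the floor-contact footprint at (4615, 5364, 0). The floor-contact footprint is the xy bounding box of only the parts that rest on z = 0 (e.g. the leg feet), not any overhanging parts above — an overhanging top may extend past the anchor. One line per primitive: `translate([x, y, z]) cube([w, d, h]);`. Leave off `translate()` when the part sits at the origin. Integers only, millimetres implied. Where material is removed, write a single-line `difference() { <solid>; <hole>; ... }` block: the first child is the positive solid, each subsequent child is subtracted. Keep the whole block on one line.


difference() { translate([155, 444, 0]) cube([4460, 152, 2810]); translate([2024, 444, 0]) cube([851, 152, 2002]); }
translate([155, 5212, 0]) cube([4460, 152, 2810]);
translate([155, 596, 0]) cube([152, 4616, 2810]);
translate([4463, 596, 0]) cube([152, 4616, 2810]);
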